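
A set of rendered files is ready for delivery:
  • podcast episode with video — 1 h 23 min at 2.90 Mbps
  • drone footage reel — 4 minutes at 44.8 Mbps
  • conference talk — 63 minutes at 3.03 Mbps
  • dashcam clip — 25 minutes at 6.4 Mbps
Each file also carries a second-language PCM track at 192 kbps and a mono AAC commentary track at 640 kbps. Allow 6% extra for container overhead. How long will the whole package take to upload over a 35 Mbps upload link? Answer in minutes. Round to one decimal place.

27.8 minutes

Audio total: 192 + 640 = 832 kbps = 0.832 Mbps.
podcast episode with video: 3.732 Mbps × 4980 s × 1.06 = 19700.5 Mb
drone footage reel: 45.632 Mbps × 240 s × 1.06 = 11608.8 Mb
conference talk: 3.862 Mbps × 3780 s × 1.06 = 15474.3 Mb
dashcam clip: 7.232 Mbps × 1500 s × 1.06 = 11498.9 Mb
Total: 58282.4 Mb = 7285.3 MB.
At 35 Mbps: 58282.4 / 35 = 1665 s ≈ 27.8 minutes.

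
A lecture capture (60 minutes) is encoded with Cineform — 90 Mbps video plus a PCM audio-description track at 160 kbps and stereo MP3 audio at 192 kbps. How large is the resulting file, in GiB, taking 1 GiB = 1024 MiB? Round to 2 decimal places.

37.87 GiB

60 min = 3600 s
Audio total: 160 + 192 = 352 kbps = 0.352 Mbps.
Total bitrate: 90 + 0.352 = 90.352 Mbps.
Stream data: 90.352 Mbps × 3600 s = 325267.2 Mb.
325,267 Mb = 40,658,400,000 bytes ÷ 1,073,741,824 = 37.87 GiB.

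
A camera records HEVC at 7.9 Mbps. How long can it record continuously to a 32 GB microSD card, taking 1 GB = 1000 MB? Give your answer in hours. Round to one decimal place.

Capacity: 32 GB = 256,000 Mb.
Recording time: 256,000 / 7.900 = 32,405 s ≈ 9.00 hours.

9.0 hours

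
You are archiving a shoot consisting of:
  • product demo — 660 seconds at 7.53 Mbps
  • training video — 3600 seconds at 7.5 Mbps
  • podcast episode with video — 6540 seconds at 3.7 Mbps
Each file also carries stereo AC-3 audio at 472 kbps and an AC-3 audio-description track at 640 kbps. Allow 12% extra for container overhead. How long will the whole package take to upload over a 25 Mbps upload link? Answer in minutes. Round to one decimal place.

Audio total: 472 + 640 = 1112 kbps = 1.112 Mbps.
product demo: 8.642 Mbps × 660 s × 1.12 = 6388.2 Mb
training video: 8.612 Mbps × 3600 s × 1.12 = 34723.6 Mb
podcast episode with video: 4.812 Mbps × 6540 s × 1.12 = 35246.9 Mb
Total: 76358.7 Mb = 9544.8 MB.
At 25 Mbps: 76358.7 / 25 = 3054 s ≈ 50.9 minutes.

50.9 minutes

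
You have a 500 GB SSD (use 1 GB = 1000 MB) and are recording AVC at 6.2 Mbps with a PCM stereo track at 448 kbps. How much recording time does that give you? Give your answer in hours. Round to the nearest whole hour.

167 hours

Audio: 448 kbps = 0.448 Mbps.
Total bitrate: 6.2 + 0.448 = 6.648 Mbps.
Capacity: 500 GB = 4,000,000 Mb.
Recording time: 4,000,000 / 6.648 = 601,685 s ≈ 167 hours.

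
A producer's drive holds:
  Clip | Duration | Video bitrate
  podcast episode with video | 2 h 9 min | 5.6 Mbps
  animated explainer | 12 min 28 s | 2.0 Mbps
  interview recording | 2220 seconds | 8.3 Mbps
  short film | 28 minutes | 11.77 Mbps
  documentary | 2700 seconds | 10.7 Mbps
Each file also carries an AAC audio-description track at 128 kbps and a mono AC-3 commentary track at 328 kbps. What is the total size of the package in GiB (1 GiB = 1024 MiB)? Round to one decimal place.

Audio total: 128 + 328 = 456 kbps = 0.456 Mbps.
podcast episode with video: 6.056 Mbps × 7740 s = 46873.4 Mb
animated explainer: 2.456 Mbps × 748 s = 1837.1 Mb
interview recording: 8.756 Mbps × 2220 s = 19438.3 Mb
short film: 12.226 Mbps × 1680 s = 20539.7 Mb
documentary: 11.156 Mbps × 2700 s = 30121.2 Mb
Total: 118809.7 Mb = 14851.2 MB.
= 13.83 GiB.

13.8 GiB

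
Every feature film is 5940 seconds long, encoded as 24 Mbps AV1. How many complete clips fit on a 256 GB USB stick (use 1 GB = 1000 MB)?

Per item: 24.000 Mbps × 5940 s = 142,560 Mb = 17,820 MB.
Capacity: 256 GB = 2,048,000 Mb; 14.37 items → 14 complete.

14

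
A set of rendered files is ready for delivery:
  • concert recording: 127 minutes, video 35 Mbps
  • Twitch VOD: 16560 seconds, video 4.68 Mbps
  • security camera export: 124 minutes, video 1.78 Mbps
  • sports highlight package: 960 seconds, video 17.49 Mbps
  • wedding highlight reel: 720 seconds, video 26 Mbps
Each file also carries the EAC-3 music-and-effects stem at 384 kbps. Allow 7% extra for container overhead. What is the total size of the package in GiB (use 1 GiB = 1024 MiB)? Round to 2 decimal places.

50.54 GiB

Audio: 384 kbps = 0.384 Mbps.
concert recording: 35.384 Mbps × 7620 s × 1.07 = 288499.9 Mb
Twitch VOD: 5.064 Mbps × 16560 s × 1.07 = 89730.0 Mb
security camera export: 2.164 Mbps × 7440 s × 1.07 = 17227.2 Mb
sports highlight package: 17.874 Mbps × 960 s × 1.07 = 18360.2 Mb
wedding highlight reel: 26.384 Mbps × 720 s × 1.07 = 20326.2 Mb
Total: 434143.5 Mb = 54267.9 MB.
= 50.54 GiB.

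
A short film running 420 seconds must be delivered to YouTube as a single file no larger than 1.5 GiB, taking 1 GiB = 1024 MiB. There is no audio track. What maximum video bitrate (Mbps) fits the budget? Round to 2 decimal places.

Budget: 1.5 GiB = 12884.9 Mb.
Total bitrate budget: 12884.9 Mb / 420 s = 30.678 Mbps.

30.68 Mbps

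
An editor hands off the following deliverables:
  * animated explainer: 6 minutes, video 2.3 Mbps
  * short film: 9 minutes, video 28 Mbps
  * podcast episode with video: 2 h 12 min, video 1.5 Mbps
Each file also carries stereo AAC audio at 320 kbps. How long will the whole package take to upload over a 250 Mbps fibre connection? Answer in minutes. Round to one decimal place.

2.0 minutes

Audio: 320 kbps = 0.320 Mbps.
animated explainer: 2.620 Mbps × 360 s = 943.2 Mb
short film: 28.320 Mbps × 540 s = 15292.8 Mb
podcast episode with video: 1.820 Mbps × 7920 s = 14414.4 Mb
Total: 30650.4 Mb = 3831.3 MB.
At 250 Mbps: 30650.4 / 250 = 123 s ≈ 2.04 minutes.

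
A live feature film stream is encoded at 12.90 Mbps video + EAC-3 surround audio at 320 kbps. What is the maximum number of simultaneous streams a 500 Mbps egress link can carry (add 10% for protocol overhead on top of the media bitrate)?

Audio: 320 kbps = 0.320 Mbps.
Per-viewer media rate: 13.220 Mbps.
On the wire with 10% overhead: 14.542 Mbps.
500 Mbps = 500.0 Mbps; 500.0 / 14.542 = 34.38 → 34 viewers.

34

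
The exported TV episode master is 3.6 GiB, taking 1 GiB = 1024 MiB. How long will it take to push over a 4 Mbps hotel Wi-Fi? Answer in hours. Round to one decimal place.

2.1 hours

File: 3.6 GiB = 30923.8 Mb.
At 4 Mbps: 30923.8 / 4 = 7730.9 s ≈ 2.15 hours.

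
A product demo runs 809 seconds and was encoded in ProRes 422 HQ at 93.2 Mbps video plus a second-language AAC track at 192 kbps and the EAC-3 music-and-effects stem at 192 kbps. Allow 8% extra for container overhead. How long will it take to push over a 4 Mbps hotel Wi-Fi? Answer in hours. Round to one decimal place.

Audio total: 192 + 192 = 384 kbps = 0.384 Mbps.
Total bitrate: 93.584 Mbps.
File: 93.584 Mbps × 809 s = 75709.5 Mb.
With 8% container overhead: ×1.08. → 81766.2 Mb.
At 4 Mbps: 81766.2 / 4 = 20441.6 s ≈ 5.68 hours.

5.7 hours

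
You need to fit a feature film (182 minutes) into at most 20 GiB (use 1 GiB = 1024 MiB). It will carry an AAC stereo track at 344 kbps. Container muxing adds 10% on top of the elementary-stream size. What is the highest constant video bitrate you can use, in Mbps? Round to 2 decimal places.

Budget: 20 GiB = 171798.7 Mb.
Stream payload after overhead: 171798.7 / 1.10 = 156180.6 Mb.
182 min = 10920 s
Total bitrate budget: 156180.6 Mb / 10920 s = 14.302 Mbps.
Audio: 344 kbps = 0.344 Mbps.
Video: 14.302 − 0.344 = 13.958 Mbps.

13.96 Mbps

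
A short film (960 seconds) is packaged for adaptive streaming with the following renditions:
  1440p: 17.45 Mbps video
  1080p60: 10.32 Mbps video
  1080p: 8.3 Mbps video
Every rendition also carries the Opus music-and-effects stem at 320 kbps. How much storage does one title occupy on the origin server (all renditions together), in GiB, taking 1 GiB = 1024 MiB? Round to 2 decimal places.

4.14 GiB

Audio: 320 kbps = 0.320 Mbps.
Sum of rendition bitrates: (17.45+0.320) + (10.32+0.320) + (8.3+0.320) = 37.030 Mbps.
× 960 s = 35,549 Mb = 4,444 MB = 4.138 GiB.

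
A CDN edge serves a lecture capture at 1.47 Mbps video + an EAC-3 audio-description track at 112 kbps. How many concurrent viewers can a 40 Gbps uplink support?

25284

Audio: 112 kbps = 0.112 Mbps.
Per-viewer media rate: 1.582 Mbps.
40 Gbps = 40,000 Mbps; 40,000 / 1.582 = 25284.45 → 25284 viewers.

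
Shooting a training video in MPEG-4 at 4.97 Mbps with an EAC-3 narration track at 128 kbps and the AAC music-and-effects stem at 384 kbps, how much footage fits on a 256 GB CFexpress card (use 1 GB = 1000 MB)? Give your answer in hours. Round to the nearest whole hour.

104 hours

Audio total: 128 + 384 = 512 kbps = 0.512 Mbps.
Total bitrate: 4.97 + 0.512 = 5.482 Mbps.
Capacity: 256 GB = 2,048,000 Mb.
Recording time: 2,048,000 / 5.482 = 373,586 s ≈ 104 hours.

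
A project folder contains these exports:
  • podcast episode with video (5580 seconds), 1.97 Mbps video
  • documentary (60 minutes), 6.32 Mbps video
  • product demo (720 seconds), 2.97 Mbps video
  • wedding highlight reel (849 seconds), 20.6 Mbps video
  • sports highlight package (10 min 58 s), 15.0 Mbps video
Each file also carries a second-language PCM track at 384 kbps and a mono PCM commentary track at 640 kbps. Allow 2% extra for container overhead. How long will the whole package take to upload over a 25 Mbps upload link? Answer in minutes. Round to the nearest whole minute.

Audio total: 384 + 640 = 1024 kbps = 1.024 Mbps.
podcast episode with video: 2.994 Mbps × 5580 s × 1.02 = 17040.7 Mb
documentary: 7.344 Mbps × 3600 s × 1.02 = 26967.2 Mb
product demo: 3.994 Mbps × 720 s × 1.02 = 2933.2 Mb
wedding highlight reel: 21.624 Mbps × 849 s × 1.02 = 18726.0 Mb
sports highlight package: 16.024 Mbps × 658 s × 1.02 = 10754.7 Mb
Total: 76421.6 Mb = 9552.7 MB.
At 25 Mbps: 76421.6 / 25 = 3057 s ≈ 50.9 minutes.

51 minutes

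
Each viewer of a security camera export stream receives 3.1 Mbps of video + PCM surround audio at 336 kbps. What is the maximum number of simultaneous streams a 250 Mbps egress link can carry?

Audio: 336 kbps = 0.336 Mbps.
Per-viewer media rate: 3.436 Mbps.
250 Mbps = 250.0 Mbps; 250.0 / 3.436 = 72.76 → 72 viewers.

72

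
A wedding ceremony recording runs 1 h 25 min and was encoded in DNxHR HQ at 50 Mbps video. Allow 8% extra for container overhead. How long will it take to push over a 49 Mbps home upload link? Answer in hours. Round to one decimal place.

1 h 25 min = 85 min = 5100 s
File: 50.000 Mbps × 5100 s = 255000.0 Mb.
With 8% container overhead: ×1.08. → 275400.0 Mb.
At 49 Mbps: 275400.0 / 49 = 5620.4 s ≈ 1.56 hours.

1.6 hours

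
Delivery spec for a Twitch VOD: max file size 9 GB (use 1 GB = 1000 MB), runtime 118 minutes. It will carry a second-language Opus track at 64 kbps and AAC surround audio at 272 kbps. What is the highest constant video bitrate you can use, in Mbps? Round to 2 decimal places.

Budget: 9 GB = 72000.0 Mb.
118 min = 7080 s
Total bitrate budget: 72000.0 Mb / 7080 s = 10.169 Mbps.
Audio total: 64 + 272 = 336 kbps = 0.336 Mbps.
Video: 10.169 − 0.336 = 9.833 Mbps.

9.83 Mbps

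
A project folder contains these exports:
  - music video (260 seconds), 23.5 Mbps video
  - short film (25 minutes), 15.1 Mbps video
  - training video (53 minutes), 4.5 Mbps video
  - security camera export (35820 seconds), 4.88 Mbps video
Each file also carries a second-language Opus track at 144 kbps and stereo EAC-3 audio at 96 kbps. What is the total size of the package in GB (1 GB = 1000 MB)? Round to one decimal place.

28.5 GB

Audio total: 144 + 96 = 240 kbps = 0.240 Mbps.
music video: 23.740 Mbps × 260 s = 6172.4 Mb
short film: 15.340 Mbps × 1500 s = 23010.0 Mb
training video: 4.740 Mbps × 3180 s = 15073.2 Mb
security camera export: 5.120 Mbps × 35820 s = 183398.4 Mb
Total: 227654.0 Mb = 28456.8 MB.
= 28.46 GB.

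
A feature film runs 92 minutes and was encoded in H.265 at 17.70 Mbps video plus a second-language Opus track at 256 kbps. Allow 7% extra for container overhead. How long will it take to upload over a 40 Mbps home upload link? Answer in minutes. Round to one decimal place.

92 min = 5520 s
Audio: 256 kbps = 0.256 Mbps.
Total bitrate: 17.956 Mbps.
File: 17.956 Mbps × 5520 s = 99117.1 Mb.
With 7% container overhead: ×1.07. → 106055.3 Mb.
At 40 Mbps: 106055.3 / 40 = 2651.4 s ≈ 44.2 minutes.

44.2 minutes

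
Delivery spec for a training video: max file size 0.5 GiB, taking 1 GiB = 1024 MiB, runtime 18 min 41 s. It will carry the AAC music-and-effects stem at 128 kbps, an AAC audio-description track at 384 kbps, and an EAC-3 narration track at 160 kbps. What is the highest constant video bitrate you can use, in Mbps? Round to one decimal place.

3.2 Mbps

Budget: 0.5 GiB = 4295.0 Mb.
18 min 41 s = 1121 s
Total bitrate budget: 4295.0 Mb / 1121 s = 3.831 Mbps.
Audio total: 128 + 384 + 160 = 672 kbps = 0.672 Mbps.
Video: 3.831 − 0.672 = 3.159 Mbps.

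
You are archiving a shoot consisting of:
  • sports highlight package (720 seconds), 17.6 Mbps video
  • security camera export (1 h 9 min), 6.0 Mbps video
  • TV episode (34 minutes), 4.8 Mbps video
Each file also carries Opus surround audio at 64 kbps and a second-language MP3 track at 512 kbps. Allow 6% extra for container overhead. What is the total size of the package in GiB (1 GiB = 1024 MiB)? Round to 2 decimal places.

Audio total: 64 + 512 = 576 kbps = 0.576 Mbps.
sports highlight package: 18.176 Mbps × 720 s × 1.06 = 13871.9 Mb
security camera export: 6.576 Mbps × 4140 s × 1.06 = 28858.1 Mb
TV episode: 5.376 Mbps × 2040 s × 1.06 = 11625.1 Mb
Total: 54355.1 Mb = 6794.4 MB.
= 6.328 GiB.

6.33 GiB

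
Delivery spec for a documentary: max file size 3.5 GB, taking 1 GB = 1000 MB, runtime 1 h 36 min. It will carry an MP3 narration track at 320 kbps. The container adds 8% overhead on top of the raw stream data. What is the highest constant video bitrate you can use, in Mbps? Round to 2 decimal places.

Budget: 3.5 GB = 28000.0 Mb.
Stream payload after overhead: 28000.0 / 1.08 = 25925.9 Mb.
1 h 36 min = 96 min = 5760 s
Total bitrate budget: 25925.9 Mb / 5760 s = 4.501 Mbps.
Audio: 320 kbps = 0.320 Mbps.
Video: 4.501 − 0.320 = 4.181 Mbps.

4.18 Mbps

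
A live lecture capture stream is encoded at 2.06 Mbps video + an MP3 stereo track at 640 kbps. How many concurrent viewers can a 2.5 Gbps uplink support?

925

Audio: 640 kbps = 0.640 Mbps.
Per-viewer media rate: 2.700 Mbps.
2.5 Gbps = 2,500 Mbps; 2,500 / 2.700 = 925.93 → 925 viewers.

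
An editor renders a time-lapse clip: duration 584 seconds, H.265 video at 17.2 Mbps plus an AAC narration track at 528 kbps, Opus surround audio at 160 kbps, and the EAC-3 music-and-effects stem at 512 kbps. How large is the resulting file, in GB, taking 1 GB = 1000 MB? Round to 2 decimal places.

Audio total: 528 + 160 + 512 = 1200 kbps = 1.200 Mbps.
Total bitrate: 17.2 + 1.200 = 18.400 Mbps.
Stream data: 18.400 Mbps × 584 s = 10745.6 Mb.
10,746 Mb ÷ 8 = 1,343 MB → 1.343 GB.

1.34 GB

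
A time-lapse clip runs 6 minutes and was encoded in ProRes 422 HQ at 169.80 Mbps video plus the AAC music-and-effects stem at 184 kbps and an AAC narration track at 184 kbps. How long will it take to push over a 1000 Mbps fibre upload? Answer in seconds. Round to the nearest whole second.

61 seconds

6 min = 360 s
Audio total: 184 + 184 = 368 kbps = 0.368 Mbps.
Total bitrate: 170.168 Mbps.
File: 170.168 Mbps × 360 s = 61260.5 Mb.
At 1000 Mbps: 61260.5 / 1000 = 61.3 s ≈ 61.3 seconds.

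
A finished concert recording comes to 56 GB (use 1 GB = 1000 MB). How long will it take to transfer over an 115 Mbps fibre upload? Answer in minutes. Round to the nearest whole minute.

65 minutes

File: 56 GB = 448000.0 Mb.
At 115 Mbps: 448000.0 / 115 = 3895.7 s ≈ 64.9 minutes.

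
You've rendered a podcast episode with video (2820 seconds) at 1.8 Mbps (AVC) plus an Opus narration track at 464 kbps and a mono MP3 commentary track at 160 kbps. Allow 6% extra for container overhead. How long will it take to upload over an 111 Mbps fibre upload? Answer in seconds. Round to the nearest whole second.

Audio total: 464 + 160 = 624 kbps = 0.624 Mbps.
Total bitrate: 2.424 Mbps.
File: 2.424 Mbps × 2820 s = 6835.7 Mb.
With 6% container overhead: ×1.06. → 7245.8 Mb.
At 111 Mbps: 7245.8 / 111 = 65.3 s ≈ 65.3 seconds.

65 seconds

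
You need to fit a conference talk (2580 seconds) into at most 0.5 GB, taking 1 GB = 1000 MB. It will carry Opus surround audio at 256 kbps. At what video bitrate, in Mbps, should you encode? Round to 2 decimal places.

Budget: 0.5 GB = 4000.0 Mb.
Total bitrate budget: 4000.0 Mb / 2580 s = 1.550 Mbps.
Audio: 256 kbps = 0.256 Mbps.
Video: 1.550 − 0.256 = 1.294 Mbps.

1.29 Mbps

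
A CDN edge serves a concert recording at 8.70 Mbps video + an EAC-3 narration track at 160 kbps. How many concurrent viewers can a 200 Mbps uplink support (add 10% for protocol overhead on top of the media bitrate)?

20

Audio: 160 kbps = 0.160 Mbps.
Per-viewer media rate: 8.860 Mbps.
On the wire with 10% overhead: 9.746 Mbps.
200 Mbps = 200.0 Mbps; 200.0 / 9.746 = 20.52 → 20 viewers.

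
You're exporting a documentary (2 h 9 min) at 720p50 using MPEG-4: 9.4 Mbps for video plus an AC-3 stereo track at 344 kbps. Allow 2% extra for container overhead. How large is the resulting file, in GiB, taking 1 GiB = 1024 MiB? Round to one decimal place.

9.0 GiB

2 h 9 min = 129 min = 7740 s
Audio: 344 kbps = 0.344 Mbps.
Total bitrate: 9.4 + 0.344 = 9.744 Mbps.
Stream data: 9.744 Mbps × 7740 s = 75418.6 Mb.
With 2% container overhead: ×1.02.
76,927 Mb = 9,615,866,400 bytes ÷ 1,073,741,824 = 8.955 GiB.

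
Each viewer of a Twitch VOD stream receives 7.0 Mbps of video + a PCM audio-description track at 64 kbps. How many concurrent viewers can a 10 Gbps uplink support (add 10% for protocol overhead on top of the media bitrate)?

Audio: 64 kbps = 0.064 Mbps.
Per-viewer media rate: 7.064 Mbps.
On the wire with 10% overhead: 7.770 Mbps.
10 Gbps = 10,000 Mbps; 10,000 / 7.770 = 1286.94 → 1286 viewers.

1286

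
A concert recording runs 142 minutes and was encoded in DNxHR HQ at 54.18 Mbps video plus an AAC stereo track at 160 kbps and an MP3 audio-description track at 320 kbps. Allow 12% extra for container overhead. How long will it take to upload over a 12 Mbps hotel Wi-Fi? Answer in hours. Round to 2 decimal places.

12.07 hours

142 min = 8520 s
Audio total: 160 + 320 = 480 kbps = 0.480 Mbps.
Total bitrate: 54.660 Mbps.
File: 54.660 Mbps × 8520 s = 465703.2 Mb.
With 12% container overhead: ×1.12. → 521587.6 Mb.
At 12 Mbps: 521587.6 / 12 = 43465.6 s ≈ 12.1 hours.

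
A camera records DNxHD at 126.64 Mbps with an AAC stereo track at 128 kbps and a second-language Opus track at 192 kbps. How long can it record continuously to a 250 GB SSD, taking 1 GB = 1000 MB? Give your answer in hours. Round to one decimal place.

4.4 hours

Audio total: 128 + 192 = 320 kbps = 0.320 Mbps.
Total bitrate: 126.64 + 0.320 = 126.960 Mbps.
Capacity: 250 GB = 2,000,000 Mb.
Recording time: 2,000,000 / 126.960 = 15,753 s ≈ 4.38 hours.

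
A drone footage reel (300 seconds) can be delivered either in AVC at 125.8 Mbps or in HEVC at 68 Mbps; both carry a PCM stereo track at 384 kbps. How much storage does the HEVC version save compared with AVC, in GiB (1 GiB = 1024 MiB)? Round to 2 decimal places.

Audio: 384 kbps = 0.384 Mbps.
AVC: 126.184 Mbps × 300 s = 37855.2 Mb = 4.407 GiB.
HEVC: 68.384 Mbps × 300 s = 20515.2 Mb = 2.388 GiB.
Saving: 4.407 − 2.388 = 2.019 GiB.

2.02 GiB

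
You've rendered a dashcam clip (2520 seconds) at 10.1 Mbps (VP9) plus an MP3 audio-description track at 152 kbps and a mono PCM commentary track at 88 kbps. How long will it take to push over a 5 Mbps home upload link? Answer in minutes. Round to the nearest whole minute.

Audio total: 152 + 88 = 240 kbps = 0.240 Mbps.
Total bitrate: 10.340 Mbps.
File: 10.340 Mbps × 2520 s = 26056.8 Mb.
At 5 Mbps: 26056.8 / 5 = 5211.4 s ≈ 86.9 minutes.

87 minutes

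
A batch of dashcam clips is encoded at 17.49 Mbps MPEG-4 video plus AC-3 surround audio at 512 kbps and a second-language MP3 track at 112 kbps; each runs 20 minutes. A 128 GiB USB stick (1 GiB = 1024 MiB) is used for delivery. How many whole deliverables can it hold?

50

20 min = 1200 s
Audio total: 512 + 112 = 624 kbps = 0.624 Mbps.
Total bitrate: 18.114 Mbps.
Per item: 18.114 Mbps × 1200 s = 21,737 Mb = 2,717 MB.
Capacity: 128 GiB = 1,099,512 Mb; 50.58 items → 50 complete.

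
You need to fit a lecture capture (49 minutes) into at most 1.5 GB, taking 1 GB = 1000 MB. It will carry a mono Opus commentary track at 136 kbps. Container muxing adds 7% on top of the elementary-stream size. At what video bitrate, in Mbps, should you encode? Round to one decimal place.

Budget: 1.5 GB = 12000.0 Mb.
Stream payload after overhead: 12000.0 / 1.07 = 11215.0 Mb.
49 min = 2940 s
Total bitrate budget: 11215.0 Mb / 2940 s = 3.815 Mbps.
Audio: 136 kbps = 0.136 Mbps.
Video: 3.815 − 0.136 = 3.679 Mbps.

3.7 Mbps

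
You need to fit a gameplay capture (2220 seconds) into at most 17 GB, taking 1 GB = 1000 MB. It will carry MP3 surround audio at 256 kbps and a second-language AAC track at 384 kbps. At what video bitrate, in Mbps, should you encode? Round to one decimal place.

60.6 Mbps

Budget: 17 GB = 136000.0 Mb.
Total bitrate budget: 136000.0 Mb / 2220 s = 61.261 Mbps.
Audio total: 256 + 384 = 640 kbps = 0.640 Mbps.
Video: 61.261 − 0.640 = 60.621 Mbps.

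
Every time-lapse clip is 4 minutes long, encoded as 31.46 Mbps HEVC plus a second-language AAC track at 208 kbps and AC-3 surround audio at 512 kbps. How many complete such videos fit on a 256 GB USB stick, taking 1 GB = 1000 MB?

265

4 min = 240 s
Audio total: 208 + 512 = 720 kbps = 0.720 Mbps.
Total bitrate: 32.180 Mbps.
Per item: 32.180 Mbps × 240 s = 7,723 Mb = 965.4 MB.
Capacity: 256 GB = 2,048,000 Mb; 265.18 items → 265 complete.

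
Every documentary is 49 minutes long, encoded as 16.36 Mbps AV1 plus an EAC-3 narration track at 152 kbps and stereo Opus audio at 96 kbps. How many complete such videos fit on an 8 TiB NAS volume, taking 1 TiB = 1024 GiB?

49 min = 2940 s
Audio total: 152 + 96 = 248 kbps = 0.248 Mbps.
Total bitrate: 16.608 Mbps.
Per item: 16.608 Mbps × 2940 s = 48,828 Mb = 6,103 MB.
Capacity: 8 TiB = 70,368,744 Mb; 1441.17 items → 1441 complete.

1441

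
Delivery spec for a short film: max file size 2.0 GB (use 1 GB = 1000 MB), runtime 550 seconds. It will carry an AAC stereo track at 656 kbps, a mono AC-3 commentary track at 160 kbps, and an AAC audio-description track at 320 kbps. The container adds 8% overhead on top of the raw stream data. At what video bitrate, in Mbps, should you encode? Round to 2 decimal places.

25.80 Mbps

Budget: 2.0 GB = 16000.0 Mb.
Stream payload after overhead: 16000.0 / 1.08 = 14814.8 Mb.
Total bitrate budget: 14814.8 Mb / 550 s = 26.936 Mbps.
Audio total: 656 + 160 + 320 = 1136 kbps = 1.136 Mbps.
Video: 26.936 − 1.136 = 25.800 Mbps.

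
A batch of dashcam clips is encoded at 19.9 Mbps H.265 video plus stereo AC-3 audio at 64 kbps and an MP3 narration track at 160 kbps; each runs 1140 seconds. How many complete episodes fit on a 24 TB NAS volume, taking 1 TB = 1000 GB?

Audio total: 64 + 160 = 224 kbps = 0.224 Mbps.
Total bitrate: 20.124 Mbps.
Per item: 20.124 Mbps × 1140 s = 22,941 Mb = 2,868 MB.
Capacity: 24 TB = 192,000,000 Mb; 8369.16 items → 8369 complete.

8369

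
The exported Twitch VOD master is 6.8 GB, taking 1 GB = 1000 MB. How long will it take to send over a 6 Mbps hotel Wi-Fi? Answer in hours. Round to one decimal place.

File: 6.8 GB = 54400.0 Mb.
At 6 Mbps: 54400.0 / 6 = 9066.7 s ≈ 2.52 hours.

2.5 hours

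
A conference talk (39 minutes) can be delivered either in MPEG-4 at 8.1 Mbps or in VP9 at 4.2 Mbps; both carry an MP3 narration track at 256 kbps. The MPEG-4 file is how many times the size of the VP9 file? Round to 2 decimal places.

1.88

39 min = 2340 s
Audio: 256 kbps = 0.256 Mbps.
MPEG-4: 8.356 Mbps × 2340 s = 19553.0 Mb = 2.444 GB.
VP9: 4.456 Mbps × 2340 s = 10427.0 Mb = 1.303 GB.
Ratio: 2.444 / 1.303 = 1.875.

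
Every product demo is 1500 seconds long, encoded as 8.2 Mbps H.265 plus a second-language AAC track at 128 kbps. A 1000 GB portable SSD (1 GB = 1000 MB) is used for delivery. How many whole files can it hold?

Audio: 128 kbps = 0.128 Mbps.
Total bitrate: 8.328 Mbps.
Per item: 8.328 Mbps × 1500 s = 12,492 Mb = 1,562 MB.
Capacity: 1000 GB = 8,000,000 Mb; 640.41 items → 640 complete.

640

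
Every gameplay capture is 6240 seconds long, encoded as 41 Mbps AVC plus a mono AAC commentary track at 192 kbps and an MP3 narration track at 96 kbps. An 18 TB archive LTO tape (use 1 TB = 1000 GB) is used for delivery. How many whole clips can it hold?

558

Audio total: 192 + 96 = 288 kbps = 0.288 Mbps.
Total bitrate: 41.288 Mbps.
Per item: 41.288 Mbps × 6240 s = 257,637 Mb = 32,205 MB.
Capacity: 18 TB = 144,000,000 Mb; 558.93 items → 558 complete.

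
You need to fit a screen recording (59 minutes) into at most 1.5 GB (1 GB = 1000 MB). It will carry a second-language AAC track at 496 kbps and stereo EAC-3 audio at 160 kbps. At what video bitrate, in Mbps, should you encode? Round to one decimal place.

Budget: 1.5 GB = 12000.0 Mb.
59 min = 3540 s
Total bitrate budget: 12000.0 Mb / 3540 s = 3.390 Mbps.
Audio total: 496 + 160 = 656 kbps = 0.656 Mbps.
Video: 3.390 − 0.656 = 2.734 Mbps.

2.7 Mbps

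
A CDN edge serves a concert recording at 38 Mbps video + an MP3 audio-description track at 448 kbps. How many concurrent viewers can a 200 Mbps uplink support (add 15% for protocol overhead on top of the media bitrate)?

4

Audio: 448 kbps = 0.448 Mbps.
Per-viewer media rate: 38.448 Mbps.
On the wire with 15% overhead: 44.215 Mbps.
200 Mbps = 200.0 Mbps; 200.0 / 44.215 = 4.52 → 4 viewers.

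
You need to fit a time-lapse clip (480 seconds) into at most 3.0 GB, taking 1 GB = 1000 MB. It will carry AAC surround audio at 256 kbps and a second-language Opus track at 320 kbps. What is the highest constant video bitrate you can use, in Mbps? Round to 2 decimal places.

Budget: 3.0 GB = 24000.0 Mb.
Total bitrate budget: 24000.0 Mb / 480 s = 50.000 Mbps.
Audio total: 256 + 320 = 576 kbps = 0.576 Mbps.
Video: 50.000 − 0.576 = 49.424 Mbps.

49.42 Mbps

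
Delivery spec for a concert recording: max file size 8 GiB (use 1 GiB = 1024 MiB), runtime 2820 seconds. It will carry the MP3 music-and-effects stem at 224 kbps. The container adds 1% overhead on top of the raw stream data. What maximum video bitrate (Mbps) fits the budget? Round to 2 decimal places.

Budget: 8 GiB = 68719.5 Mb.
Stream payload after overhead: 68719.5 / 1.01 = 68039.1 Mb.
Total bitrate budget: 68039.1 Mb / 2820 s = 24.127 Mbps.
Audio: 224 kbps = 0.224 Mbps.
Video: 24.127 − 0.224 = 23.903 Mbps.

23.90 Mbps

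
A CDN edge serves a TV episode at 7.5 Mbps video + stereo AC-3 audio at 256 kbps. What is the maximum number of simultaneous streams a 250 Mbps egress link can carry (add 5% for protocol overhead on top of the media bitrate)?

Audio: 256 kbps = 0.256 Mbps.
Per-viewer media rate: 7.756 Mbps.
On the wire with 5% overhead: 8.144 Mbps.
250 Mbps = 250.0 Mbps; 250.0 / 8.144 = 30.70 → 30 viewers.

30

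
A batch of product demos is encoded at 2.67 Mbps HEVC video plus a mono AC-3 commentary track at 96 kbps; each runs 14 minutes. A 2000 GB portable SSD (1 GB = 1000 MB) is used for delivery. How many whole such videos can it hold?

6886

14 min = 840 s
Audio: 96 kbps = 0.096 Mbps.
Total bitrate: 2.766 Mbps.
Per item: 2.766 Mbps × 840 s = 2,323 Mb = 290.4 MB.
Capacity: 2000 GB = 16,000,000 Mb; 6886.34 items → 6886 complete.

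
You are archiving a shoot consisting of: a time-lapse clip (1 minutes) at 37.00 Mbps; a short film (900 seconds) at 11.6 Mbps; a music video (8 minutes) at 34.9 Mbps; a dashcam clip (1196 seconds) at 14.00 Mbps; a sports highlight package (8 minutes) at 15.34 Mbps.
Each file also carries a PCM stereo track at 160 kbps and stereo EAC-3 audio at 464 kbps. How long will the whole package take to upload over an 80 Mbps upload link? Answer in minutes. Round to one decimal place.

11.6 minutes

Audio total: 160 + 464 = 624 kbps = 0.624 Mbps.
time-lapse clip: 37.624 Mbps × 60 s = 2257.4 Mb
short film: 12.224 Mbps × 900 s = 11001.6 Mb
music video: 35.524 Mbps × 480 s = 17051.5 Mb
dashcam clip: 14.624 Mbps × 1196 s = 17490.3 Mb
sports highlight package: 15.964 Mbps × 480 s = 7662.7 Mb
Total: 55463.6 Mb = 6932.9 MB.
At 80 Mbps: 55463.6 / 80 = 693 s ≈ 11.6 minutes.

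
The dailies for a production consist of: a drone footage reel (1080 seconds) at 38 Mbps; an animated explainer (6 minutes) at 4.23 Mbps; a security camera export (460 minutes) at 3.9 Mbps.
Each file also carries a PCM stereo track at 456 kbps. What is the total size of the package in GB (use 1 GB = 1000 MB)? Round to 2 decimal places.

Audio: 456 kbps = 0.456 Mbps.
drone footage reel: 38.456 Mbps × 1080 s = 41532.5 Mb
animated explainer: 4.686 Mbps × 360 s = 1687.0 Mb
security camera export: 4.356 Mbps × 27600 s = 120225.6 Mb
Total: 163445.0 Mb = 20430.6 MB.
= 20.43 GB.

20.43 GB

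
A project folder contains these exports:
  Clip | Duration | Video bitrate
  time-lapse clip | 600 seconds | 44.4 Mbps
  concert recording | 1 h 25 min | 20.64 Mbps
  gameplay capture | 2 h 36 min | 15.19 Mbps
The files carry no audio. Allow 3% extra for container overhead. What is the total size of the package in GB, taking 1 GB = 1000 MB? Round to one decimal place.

35.3 GB

time-lapse clip: 44.400 Mbps × 600 s × 1.03 = 27439.2 Mb
concert recording: 20.640 Mbps × 5100 s × 1.03 = 108421.9 Mb
gameplay capture: 15.190 Mbps × 9360 s × 1.03 = 146443.8 Mb
Total: 282304.9 Mb = 35288.1 MB.
= 35.29 GB.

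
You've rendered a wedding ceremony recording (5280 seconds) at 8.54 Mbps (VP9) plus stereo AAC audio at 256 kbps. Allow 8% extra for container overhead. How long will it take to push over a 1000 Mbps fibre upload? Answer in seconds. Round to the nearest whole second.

Audio: 256 kbps = 0.256 Mbps.
Total bitrate: 8.796 Mbps.
File: 8.796 Mbps × 5280 s = 46442.9 Mb.
With 8% container overhead: ×1.08. → 50158.3 Mb.
At 1000 Mbps: 50158.3 / 1000 = 50.2 s ≈ 50.2 seconds.

50 seconds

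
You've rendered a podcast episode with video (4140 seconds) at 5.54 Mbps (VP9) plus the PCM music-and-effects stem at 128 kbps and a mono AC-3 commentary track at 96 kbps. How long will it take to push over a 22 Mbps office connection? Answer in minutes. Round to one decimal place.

Audio total: 128 + 96 = 224 kbps = 0.224 Mbps.
Total bitrate: 5.764 Mbps.
File: 5.764 Mbps × 4140 s = 23863.0 Mb.
At 22 Mbps: 23863.0 / 22 = 1084.7 s ≈ 18.1 minutes.

18.1 minutes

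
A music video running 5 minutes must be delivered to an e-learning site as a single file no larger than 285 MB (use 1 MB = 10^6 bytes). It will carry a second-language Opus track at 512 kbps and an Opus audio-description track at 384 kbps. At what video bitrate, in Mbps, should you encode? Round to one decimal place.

6.7 Mbps

Budget: 285 MB = 2280.0 Mb.
5 min = 300 s
Total bitrate budget: 2280.0 Mb / 300 s = 7.600 Mbps.
Audio total: 512 + 384 = 896 kbps = 0.896 Mbps.
Video: 7.600 − 0.896 = 6.704 Mbps.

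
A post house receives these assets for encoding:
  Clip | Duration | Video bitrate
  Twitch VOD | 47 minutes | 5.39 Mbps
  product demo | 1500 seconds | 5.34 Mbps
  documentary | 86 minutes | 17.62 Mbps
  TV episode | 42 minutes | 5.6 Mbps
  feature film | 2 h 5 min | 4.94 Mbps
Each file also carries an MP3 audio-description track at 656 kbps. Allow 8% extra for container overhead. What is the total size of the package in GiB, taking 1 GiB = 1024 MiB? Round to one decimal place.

Audio: 656 kbps = 0.656 Mbps.
Twitch VOD: 6.046 Mbps × 2820 s × 1.08 = 18413.7 Mb
product demo: 5.996 Mbps × 1500 s × 1.08 = 9713.5 Mb
documentary: 18.276 Mbps × 5160 s × 1.08 = 101848.5 Mb
TV episode: 6.256 Mbps × 2520 s × 1.08 = 17026.3 Mb
feature film: 5.596 Mbps × 7500 s × 1.08 = 45327.6 Mb
Total: 192329.6 Mb = 24041.2 MB.
= 22.39 GiB.

22.4 GiB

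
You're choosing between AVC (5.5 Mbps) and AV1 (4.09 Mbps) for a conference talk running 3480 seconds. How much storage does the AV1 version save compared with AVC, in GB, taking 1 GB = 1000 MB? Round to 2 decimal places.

AVC: 5.500 Mbps × 3480 s = 19140.0 Mb = 2.393 GB.
AV1: 4.090 Mbps × 3480 s = 14233.2 Mb = 1.779 GB.
Saving: 2.393 − 1.779 = 0.613 GB.

0.61 GB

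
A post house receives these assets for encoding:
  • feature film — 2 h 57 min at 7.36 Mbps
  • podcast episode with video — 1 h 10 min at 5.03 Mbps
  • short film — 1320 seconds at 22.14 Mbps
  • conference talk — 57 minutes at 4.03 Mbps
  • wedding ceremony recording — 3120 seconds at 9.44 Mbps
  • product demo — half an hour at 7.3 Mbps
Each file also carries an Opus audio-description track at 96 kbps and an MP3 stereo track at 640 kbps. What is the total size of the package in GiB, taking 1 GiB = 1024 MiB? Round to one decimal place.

Audio total: 96 + 640 = 736 kbps = 0.736 Mbps.
feature film: 8.096 Mbps × 10620 s = 85979.5 Mb
podcast episode with video: 5.766 Mbps × 4200 s = 24217.2 Mb
short film: 22.876 Mbps × 1320 s = 30196.3 Mb
conference talk: 4.766 Mbps × 3420 s = 16299.7 Mb
wedding ceremony recording: 10.176 Mbps × 3120 s = 31749.1 Mb
product demo: 8.036 Mbps × 1800 s = 14464.8 Mb
Total: 202906.7 Mb = 25363.3 MB.
= 23.62 GiB.

23.6 GiB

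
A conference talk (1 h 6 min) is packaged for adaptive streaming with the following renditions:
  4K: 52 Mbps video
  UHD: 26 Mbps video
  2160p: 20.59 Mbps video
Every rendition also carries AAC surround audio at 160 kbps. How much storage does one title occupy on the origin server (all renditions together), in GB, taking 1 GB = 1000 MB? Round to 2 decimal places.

49.04 GB

1 h 6 min = 66 min = 3960 s
Audio: 160 kbps = 0.160 Mbps.
Sum of rendition bitrates: (52+0.160) + (26+0.160) + (20.59+0.160) = 99.070 Mbps.
× 3960 s = 392,317 Mb = 49,040 MB = 49.04 GB.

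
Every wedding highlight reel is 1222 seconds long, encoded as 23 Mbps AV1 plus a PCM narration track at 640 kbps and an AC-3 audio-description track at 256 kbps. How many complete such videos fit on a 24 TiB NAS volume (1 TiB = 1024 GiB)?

Audio total: 640 + 256 = 896 kbps = 0.896 Mbps.
Total bitrate: 23.896 Mbps.
Per item: 23.896 Mbps × 1222 s = 29,201 Mb = 3,650 MB.
Capacity: 24 TiB = 211,106,233 Mb; 7229.44 items → 7229 complete.

7229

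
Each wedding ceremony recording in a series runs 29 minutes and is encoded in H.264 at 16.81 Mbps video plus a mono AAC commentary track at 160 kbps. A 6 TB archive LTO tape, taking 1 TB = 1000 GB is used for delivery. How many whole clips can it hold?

29 min = 1740 s
Audio: 160 kbps = 0.160 Mbps.
Total bitrate: 16.970 Mbps.
Per item: 16.970 Mbps × 1740 s = 29,528 Mb = 3,691 MB.
Capacity: 6 TB = 48,000,000 Mb; 1625.59 items → 1625 complete.

1625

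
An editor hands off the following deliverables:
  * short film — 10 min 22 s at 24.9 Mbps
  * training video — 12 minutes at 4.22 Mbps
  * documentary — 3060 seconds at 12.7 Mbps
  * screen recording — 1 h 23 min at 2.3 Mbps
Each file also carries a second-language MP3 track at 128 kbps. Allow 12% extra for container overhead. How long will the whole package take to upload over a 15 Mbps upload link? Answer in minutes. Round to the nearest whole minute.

87 minutes

Audio: 128 kbps = 0.128 Mbps.
short film: 25.028 Mbps × 622 s × 1.12 = 17435.5 Mb
training video: 4.348 Mbps × 720 s × 1.12 = 3506.2 Mb
documentary: 12.828 Mbps × 3060 s × 1.12 = 43964.1 Mb
screen recording: 2.428 Mbps × 4980 s × 1.12 = 13542.4 Mb
Total: 78448.3 Mb = 9806.0 MB.
At 15 Mbps: 78448.3 / 15 = 5230 s ≈ 87.2 minutes.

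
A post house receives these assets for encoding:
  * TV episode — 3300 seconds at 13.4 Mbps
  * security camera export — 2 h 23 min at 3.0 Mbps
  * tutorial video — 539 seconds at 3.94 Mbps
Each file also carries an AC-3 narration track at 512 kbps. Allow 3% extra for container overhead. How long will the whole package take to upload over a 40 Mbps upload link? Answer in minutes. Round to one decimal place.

Audio: 512 kbps = 0.512 Mbps.
TV episode: 13.912 Mbps × 3300 s × 1.03 = 47286.9 Mb
security camera export: 3.512 Mbps × 8580 s × 1.03 = 31036.9 Mb
tutorial video: 4.452 Mbps × 539 s × 1.03 = 2471.6 Mb
Total: 80795.5 Mb = 10099.4 MB.
At 40 Mbps: 80795.5 / 40 = 2020 s ≈ 33.7 minutes.

33.7 minutes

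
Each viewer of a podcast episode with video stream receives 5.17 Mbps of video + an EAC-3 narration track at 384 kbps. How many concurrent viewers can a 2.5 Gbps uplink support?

450

Audio: 384 kbps = 0.384 Mbps.
Per-viewer media rate: 5.554 Mbps.
2.5 Gbps = 2,500 Mbps; 2,500 / 5.554 = 450.13 → 450 viewers.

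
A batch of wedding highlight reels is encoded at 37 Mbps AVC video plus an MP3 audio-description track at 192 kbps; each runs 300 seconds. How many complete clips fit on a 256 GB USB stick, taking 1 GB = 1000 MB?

183

Audio: 192 kbps = 0.192 Mbps.
Total bitrate: 37.192 Mbps.
Per item: 37.192 Mbps × 300 s = 11,158 Mb = 1,395 MB.
Capacity: 256 GB = 2,048,000 Mb; 183.55 items → 183 complete.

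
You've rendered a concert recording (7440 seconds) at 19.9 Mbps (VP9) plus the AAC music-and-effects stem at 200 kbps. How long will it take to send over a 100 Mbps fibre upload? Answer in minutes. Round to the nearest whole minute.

Audio: 200 kbps = 0.200 Mbps.
Total bitrate: 20.100 Mbps.
File: 20.100 Mbps × 7440 s = 149544.0 Mb.
At 100 Mbps: 149544.0 / 100 = 1495.4 s ≈ 24.9 minutes.

25 minutes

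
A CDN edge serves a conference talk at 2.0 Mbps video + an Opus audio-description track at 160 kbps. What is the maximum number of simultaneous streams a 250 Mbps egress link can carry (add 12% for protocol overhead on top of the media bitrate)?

Audio: 160 kbps = 0.160 Mbps.
Per-viewer media rate: 2.160 Mbps.
On the wire with 12% overhead: 2.419 Mbps.
250 Mbps = 250.0 Mbps; 250.0 / 2.419 = 103.34 → 103 viewers.

103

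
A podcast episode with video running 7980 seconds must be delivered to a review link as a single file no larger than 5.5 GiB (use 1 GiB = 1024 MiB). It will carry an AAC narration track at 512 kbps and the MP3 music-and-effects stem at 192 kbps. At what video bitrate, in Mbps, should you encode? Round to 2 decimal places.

Budget: 5.5 GiB = 47244.6 Mb.
Total bitrate budget: 47244.6 Mb / 7980 s = 5.920 Mbps.
Audio total: 512 + 192 = 704 kbps = 0.704 Mbps.
Video: 5.920 − 0.704 = 5.216 Mbps.

5.22 Mbps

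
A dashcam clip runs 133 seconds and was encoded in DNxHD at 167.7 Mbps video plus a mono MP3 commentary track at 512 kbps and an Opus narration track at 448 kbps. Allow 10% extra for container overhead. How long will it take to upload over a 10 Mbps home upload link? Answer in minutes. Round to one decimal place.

Audio total: 512 + 448 = 960 kbps = 0.960 Mbps.
Total bitrate: 168.660 Mbps.
File: 168.660 Mbps × 133 s = 22431.8 Mb.
With 10% container overhead: ×1.10. → 24675.0 Mb.
At 10 Mbps: 24675.0 / 10 = 2467.5 s ≈ 41.1 minutes.

41.1 minutes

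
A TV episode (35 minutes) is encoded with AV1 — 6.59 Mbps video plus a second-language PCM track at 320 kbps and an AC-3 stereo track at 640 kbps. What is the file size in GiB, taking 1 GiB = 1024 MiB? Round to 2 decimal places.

1.85 GiB

35 min = 2100 s
Audio total: 320 + 640 = 960 kbps = 0.960 Mbps.
Total bitrate: 6.59 + 0.960 = 7.550 Mbps.
Stream data: 7.550 Mbps × 2100 s = 15855.0 Mb.
15,855 Mb = 1,981,875,000 bytes ÷ 1,073,741,824 = 1.846 GiB.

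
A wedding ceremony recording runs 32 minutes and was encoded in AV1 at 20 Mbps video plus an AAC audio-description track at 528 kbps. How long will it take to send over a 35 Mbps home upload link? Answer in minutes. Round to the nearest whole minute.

32 min = 1920 s
Audio: 528 kbps = 0.528 Mbps.
Total bitrate: 20.528 Mbps.
File: 20.528 Mbps × 1920 s = 39413.8 Mb.
At 35 Mbps: 39413.8 / 35 = 1126.1 s ≈ 18.8 minutes.

19 minutes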